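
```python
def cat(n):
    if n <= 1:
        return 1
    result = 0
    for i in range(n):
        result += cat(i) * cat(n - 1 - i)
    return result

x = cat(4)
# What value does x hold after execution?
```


cat(4)
= sum of cat(i) * cat(4-1-i) for i in 0..3
First compute sub-values bottom-up:
  cat(0) = 1, cat(1) = 1
  cat(2) = 1*1 + 1*1 = 2
  cat(3) = 1*2 + 1*1 + 2*1 = 5
Now cat(4):
  cat(0)*cat(3) = 1*5 = 5
  cat(1)*cat(2) = 1*2 = 2
  cat(2)*cat(1) = 2*1 = 2
  cat(3)*cat(0) = 5*1 = 5
= 5 + 2 + 2 + 5
= 14


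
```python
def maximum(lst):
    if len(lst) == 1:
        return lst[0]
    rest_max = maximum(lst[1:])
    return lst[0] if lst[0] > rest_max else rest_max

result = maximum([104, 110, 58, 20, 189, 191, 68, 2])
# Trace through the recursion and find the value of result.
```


maximum([104, 110, 58, 20, 189, 191, 68, 2])
= compare 104 with maximum([110, 58, 20, 189, 191, 68, 2])
= compare 110 with maximum([58, 20, 189, 191, 68, 2])
= compare 58 with maximum([20, 189, 191, 68, 2])
= compare 20 with maximum([189, 191, 68, 2])
= compare 189 with maximum([191, 68, 2])
= compare 191 with maximum([68, 2])
= compare 68 with maximum([2])
Base: maximum([2]) = 2
compare 68 with 2: max = 68
compare 191 with 68: max = 191
compare 189 with 191: max = 191
compare 20 with 191: max = 191
compare 58 with 191: max = 191
compare 110 with 191: max = 191
compare 104 with 191: max = 191
= 191


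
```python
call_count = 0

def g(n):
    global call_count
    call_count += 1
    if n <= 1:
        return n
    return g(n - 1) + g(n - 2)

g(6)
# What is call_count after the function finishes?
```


g(6) calls g(5) and g(4); each non-base call branches into two more.
Let C(k) = total number of calls made by g(k), including the call to g(k) itself.
Base cases: C(0) = 1, C(1) = 1
Recurrence: C(k) = 1 + C(k-1) + C(k-2)
  C(2) = 1 + C(1) + C(0) = 1 + 1 + 1 = 3
  C(3) = 1 + C(2) + C(1) = 1 + 3 + 1 = 5
  C(4) = 1 + C(3) + C(2) = 1 + 5 + 3 = 9
  C(5) = 1 + C(4) + C(3) = 1 + 9 + 5 = 15
  C(6) = 1 + C(5) + C(4) = 1 + 15 + 9 = 25
Total calls = C(6) = 25


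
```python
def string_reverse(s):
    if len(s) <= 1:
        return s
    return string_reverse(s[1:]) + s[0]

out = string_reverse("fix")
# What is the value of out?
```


string_reverse("fix")
= string_reverse("ix") + "f"
= string_reverse("x") + "i" + "f"
= "x" + "i" + "f"
= "xif"


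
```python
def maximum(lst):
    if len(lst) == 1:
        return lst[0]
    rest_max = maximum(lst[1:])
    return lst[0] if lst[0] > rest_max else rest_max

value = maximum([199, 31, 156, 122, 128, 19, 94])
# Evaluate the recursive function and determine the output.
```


maximum([199, 31, 156, 122, 128, 19, 94])
= compare 199 with maximum([31, 156, 122, 128, 19, 94])
= compare 31 with maximum([156, 122, 128, 19, 94])
= compare 156 with maximum([122, 128, 19, 94])
= compare 122 with maximum([128, 19, 94])
= compare 128 with maximum([19, 94])
= compare 19 with maximum([94])
Base: maximum([94]) = 94
compare 19 with 94: max = 94
compare 128 with 94: max = 128
compare 122 with 128: max = 128
compare 156 with 128: max = 156
compare 31 with 156: max = 156
compare 199 with 156: max = 199
= 199


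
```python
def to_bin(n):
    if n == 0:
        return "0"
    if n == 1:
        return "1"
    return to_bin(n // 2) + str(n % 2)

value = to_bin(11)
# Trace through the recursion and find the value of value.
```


to_bin(11)
= to_bin(5) + "1"
= to_bin(2) + "1" + "1"
= to_bin(1) + "0" + "1" + "1"
= "1" + "0" + "1" + "1"
= "1011"


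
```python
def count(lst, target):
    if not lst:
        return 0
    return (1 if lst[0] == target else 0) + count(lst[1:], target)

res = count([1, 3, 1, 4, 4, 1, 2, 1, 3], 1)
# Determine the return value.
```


count([1, 3, 1, 4, 4, 1, 2, 1, 3], 1)
lst[0]=1 == 1: 1 + count([3, 1, 4, 4, 1, 2, 1, 3], 1)
lst[0]=3 != 1: 0 + count([1, 4, 4, 1, 2, 1, 3], 1)
lst[0]=1 == 1: 1 + count([4, 4, 1, 2, 1, 3], 1)
lst[0]=4 != 1: 0 + count([4, 1, 2, 1, 3], 1)
lst[0]=4 != 1: 0 + count([1, 2, 1, 3], 1)
lst[0]=1 == 1: 1 + count([2, 1, 3], 1)
lst[0]=2 != 1: 0 + count([1, 3], 1)
lst[0]=1 == 1: 1 + count([3], 1)
lst[0]=3 != 1: 0 + count([], 1)
= 4


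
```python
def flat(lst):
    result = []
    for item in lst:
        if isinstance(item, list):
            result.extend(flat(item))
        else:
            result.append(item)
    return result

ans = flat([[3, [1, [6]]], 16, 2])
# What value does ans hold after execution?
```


flat([[3, [1, [6]]], 16, 2])
Processing each element:
  [3, [1, [6]]] is a list -> flat recursively -> [3, 1, 6]
  16 is not a list -> append 16
  2 is not a list -> append 2
= [3, 1, 6, 16, 2]


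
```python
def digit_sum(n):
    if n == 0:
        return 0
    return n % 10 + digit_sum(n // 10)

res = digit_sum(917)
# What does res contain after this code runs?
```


digit_sum(917)
= 7 + digit_sum(91)
= 7 + 1 + digit_sum(9)
= 7 + 1 + 9 + digit_sum(0)
= 7 + 1 + 9 + 0
= 17


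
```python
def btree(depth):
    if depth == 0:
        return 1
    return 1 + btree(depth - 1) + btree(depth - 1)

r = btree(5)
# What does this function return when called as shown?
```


btree(5)
= 1 + btree(4) + btree(4)
= 1 + 2 * btree(4)
btree(k) = 2^(k+1) - 1
btree(0) = 1
btree(1) = 3
btree(2) = 7
btree(3) = 15
btree(4) = 31
btree(5) = 2^6 - 1 = 63


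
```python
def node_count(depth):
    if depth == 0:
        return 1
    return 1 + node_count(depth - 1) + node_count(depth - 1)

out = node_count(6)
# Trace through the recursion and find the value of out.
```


node_count(6)
= 1 + node_count(5) + node_count(5)
= 1 + 2 * node_count(5)
node_count(k) = 2^(k+1) - 1
node_count(0) = 1
node_count(1) = 3
node_count(2) = 7
node_count(3) = 15
node_count(4) = 31
node_count(6) = 2^7 - 1 = 127


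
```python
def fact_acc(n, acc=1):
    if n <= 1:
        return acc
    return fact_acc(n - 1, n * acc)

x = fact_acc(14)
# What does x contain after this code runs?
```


fact_acc(14, 1)
= fact_acc(13, 14 * 1) = fact_acc(13, 14)
= fact_acc(12, 13 * 14) = fact_acc(12, 182)
= fact_acc(11, 12 * 182) = fact_acc(11, 2184)
= fact_acc(10, 11 * 2184) = fact_acc(10, 24024)
= fact_acc(9, 10 * 24024) = fact_acc(9, 240240)
= fact_acc(8, 9 * 240240) = fact_acc(8, 2162160)
= fact_acc(7, 8 * 2162160) = fact_acc(7, 17297280)
= fact_acc(6, 7 * 17297280) = fact_acc(6, 121080960)
= fact_acc(5, 6 * 121080960) = fact_acc(5, 726485760)
= fact_acc(4, 5 * 726485760) = fact_acc(4, 3632428800)
= fact_acc(3, 4 * 3632428800) = fact_acc(3, 14529715200)
= fact_acc(2, 3 * 14529715200) = fact_acc(2, 43589145600)
= fact_acc(1, 2 * 43589145600) = fact_acc(1, 87178291200)
n <= 1, return acc = 87178291200


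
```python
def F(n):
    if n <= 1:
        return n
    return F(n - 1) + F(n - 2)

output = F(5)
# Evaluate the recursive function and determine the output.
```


F(5)
= F(4) + F(3)
= (F(3) + F(2)) + F(3)
Computing bottom-up: F(0)=0, F(1)=1, F(2)=1, F(3)=2, F(4)=3, F(5)=5
= 5


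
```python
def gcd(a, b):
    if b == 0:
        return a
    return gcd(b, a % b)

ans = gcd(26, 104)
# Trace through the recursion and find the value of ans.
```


gcd(26, 104)
= gcd(104, 26 % 104) = gcd(104, 26)
= gcd(26, 104 % 26) = gcd(26, 0)
b == 0, return a = 26


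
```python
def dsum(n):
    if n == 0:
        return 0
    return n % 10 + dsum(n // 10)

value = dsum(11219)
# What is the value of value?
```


dsum(11219)
= 9 + dsum(1121)
= 9 + 1 + dsum(112)
= 9 + 1 + 2 + dsum(11)
= 9 + 1 + 2 + 1 + dsum(1)
= 9 + 1 + 2 + 1 + 1 + dsum(0)
= 9 + 1 + 2 + 1 + 1 + 0
= 14


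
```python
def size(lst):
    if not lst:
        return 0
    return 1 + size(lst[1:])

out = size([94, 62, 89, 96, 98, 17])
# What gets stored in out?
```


size([94, 62, 89, 96, 98, 17])
= 1 + size([62, 89, 96, 98, 17])
= 1 + 1 + size([89, 96, 98, 17])
= 1 + 1 + 1 + size([96, 98, 17])
= 1 + 1 + 1 + 1 + size([98, 17])
= 1 + 1 + 1 + 1 + 1 + size([17])
= 1 + 1 + 1 + 1 + 1 + 1 + size([])
= 1 + 1 + 1 + 1 + 1 + 1 + 0
= 6


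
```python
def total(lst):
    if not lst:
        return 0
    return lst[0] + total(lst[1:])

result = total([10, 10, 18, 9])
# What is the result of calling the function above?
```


total([10, 10, 18, 9])
= 10 + total([10, 18, 9])
= 10 + 10 + total([18, 9])
= 10 + 10 + 18 + total([9])
= 10 + 10 + 18 + 9 + total([])
= 10 + 10 + 18 + 9 + 0
= 47


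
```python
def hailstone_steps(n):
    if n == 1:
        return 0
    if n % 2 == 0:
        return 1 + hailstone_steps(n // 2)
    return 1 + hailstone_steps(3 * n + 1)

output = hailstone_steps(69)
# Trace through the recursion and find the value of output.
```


hailstone_steps(69)
69 is odd -> 3*69+1 = 208 -> hailstone_steps(208)
208 is even -> hailstone_steps(104)
104 is even -> hailstone_steps(52)
52 is even -> hailstone_steps(26)
26 is even -> hailstone_steps(13)
13 is odd -> 3*13+1 = 40 -> hailstone_steps(40)
40 is even -> hailstone_steps(20)
20 is even -> hailstone_steps(10)
10 is even -> hailstone_steps(5)
5 is odd -> 3*5+1 = 16 -> hailstone_steps(16)
16 is even -> hailstone_steps(8)
8 is even -> hailstone_steps(4)
4 is even -> hailstone_steps(2)
2 is even -> hailstone_steps(1)
Reached 1 after 14 steps
= 14


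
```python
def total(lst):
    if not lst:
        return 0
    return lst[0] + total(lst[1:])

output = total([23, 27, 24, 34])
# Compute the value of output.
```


total([23, 27, 24, 34])
= 23 + total([27, 24, 34])
= 23 + 27 + total([24, 34])
= 23 + 27 + 24 + total([34])
= 23 + 27 + 24 + 34 + total([])
= 23 + 27 + 24 + 34 + 0
= 108


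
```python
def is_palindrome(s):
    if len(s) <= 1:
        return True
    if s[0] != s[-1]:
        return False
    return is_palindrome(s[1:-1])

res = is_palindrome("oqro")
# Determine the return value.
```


is_palindrome("oqro")
"oqro": s[0]='o' == s[-1]='o' -> is_palindrome("qr")
"qr": s[0]='q' != s[-1]='r' -> False
= False


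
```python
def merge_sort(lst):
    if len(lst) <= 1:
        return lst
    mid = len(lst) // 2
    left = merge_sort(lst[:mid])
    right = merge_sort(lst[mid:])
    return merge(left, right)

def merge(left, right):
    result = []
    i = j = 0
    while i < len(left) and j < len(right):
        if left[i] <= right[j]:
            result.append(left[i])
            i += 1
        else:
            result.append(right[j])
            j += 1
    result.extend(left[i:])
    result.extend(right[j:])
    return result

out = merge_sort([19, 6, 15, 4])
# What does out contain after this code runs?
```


merge_sort([19, 6, 15, 4])
Split into [19, 6] and [15, 4]
Left sorted: [6, 19]
Right sorted: [4, 15]
Merge [6, 19] and [4, 15]
= [4, 6, 15, 19]


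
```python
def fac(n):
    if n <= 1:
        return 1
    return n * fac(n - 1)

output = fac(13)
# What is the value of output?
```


fac(13)
= 13 * fac(12)
= 13 * 12 * fac(11)
= 13 * 12 * 11 * fac(10)
= 13 * 12 * 11 * 10 * fac(9)
= 13 * 12 * 11 * 10 * 9 * fac(8)
= 13 * 12 * 11 * 10 * 9 * 8 * fac(7)
= 13 * 12 * 11 * 10 * 9 * 8 * 7 * fac(6)
= 13 * 12 * 11 * 10 * 9 * 8 * 7 * 6 * fac(5)
= 13 * 12 * 11 * 10 * 9 * 8 * 7 * 6 * 5 * fac(4)
= 13 * 12 * 11 * 10 * 9 * 8 * 7 * 6 * 5 * 4 * fac(3)
= 13 * 12 * 11 * 10 * 9 * 8 * 7 * 6 * 5 * 4 * 3 * fac(2)
= 13 * 12 * 11 * 10 * 9 * 8 * 7 * 6 * 5 * 4 * 3 * 2 * fac(1)
= 13 * 12 * 11 * 10 * 9 * 8 * 7 * 6 * 5 * 4 * 3 * 2 * 1
= 6227020800


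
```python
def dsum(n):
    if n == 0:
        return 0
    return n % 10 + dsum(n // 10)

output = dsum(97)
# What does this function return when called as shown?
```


dsum(97)
= 7 + dsum(9)
= 7 + 9 + dsum(0)
= 7 + 9 + 0
= 16


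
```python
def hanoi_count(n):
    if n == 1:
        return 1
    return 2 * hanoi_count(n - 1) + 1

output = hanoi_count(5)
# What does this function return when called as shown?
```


hanoi_count(5)
= 2 * hanoi_count(4) + 1
= 2 * (2 * hanoi_count(3) + 1) + 1
= 2 * (2 * (2 * hanoi_count(2) + 1) + 1) + 1
= 2 * (2 * (2 * (2 * hanoi_count(1) + 1) + 1) + 1) + 1
Now compute bottom-up:
hanoi_count(1) = 1
hanoi_count(2) = 2 * 1 + 1 = 3
hanoi_count(3) = 2 * 3 + 1 = 7
hanoi_count(4) = 2 * 7 + 1 = 15
hanoi_count(5) = 2 * 15 + 1 = 31
= 31


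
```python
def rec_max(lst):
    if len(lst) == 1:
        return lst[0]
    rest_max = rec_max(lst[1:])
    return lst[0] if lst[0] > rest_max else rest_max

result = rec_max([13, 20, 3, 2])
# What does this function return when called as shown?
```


rec_max([13, 20, 3, 2])
= compare 13 with rec_max([20, 3, 2])
= compare 20 with rec_max([3, 2])
= compare 3 with rec_max([2])
Base: rec_max([2]) = 2
compare 3 with 2: max = 3
compare 20 with 3: max = 20
compare 13 with 20: max = 20
= 20


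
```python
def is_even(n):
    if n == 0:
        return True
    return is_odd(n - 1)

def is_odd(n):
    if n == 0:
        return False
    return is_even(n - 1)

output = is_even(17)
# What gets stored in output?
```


is_even(17)
= is_odd(16)
= is_even(15)
= is_odd(14)
= is_even(13)
= is_odd(12)
= is_even(11)
= is_odd(10)
= is_even(9)
= is_odd(8)
= is_even(7)
= is_odd(6)
= is_even(5)
= is_odd(4)
= is_even(3)
= is_odd(2)
= is_even(1)
= is_odd(0)
n == 0: return False
= False


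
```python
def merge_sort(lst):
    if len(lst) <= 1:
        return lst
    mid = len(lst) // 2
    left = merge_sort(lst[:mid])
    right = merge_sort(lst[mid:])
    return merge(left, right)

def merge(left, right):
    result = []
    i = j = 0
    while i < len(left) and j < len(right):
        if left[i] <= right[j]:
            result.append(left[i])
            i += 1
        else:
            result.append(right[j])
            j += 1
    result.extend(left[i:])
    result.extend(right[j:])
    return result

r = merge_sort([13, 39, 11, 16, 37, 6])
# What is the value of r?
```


merge_sort([13, 39, 11, 16, 37, 6])
Split into [13, 39, 11] and [16, 37, 6]
Left sorted: [11, 13, 39]
Right sorted: [6, 16, 37]
Merge [11, 13, 39] and [6, 16, 37]
= [6, 11, 13, 16, 37, 39]


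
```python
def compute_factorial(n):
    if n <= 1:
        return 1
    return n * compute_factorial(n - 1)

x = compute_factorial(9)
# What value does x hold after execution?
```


compute_factorial(9)
= 9 * compute_factorial(8)
= 9 * 8 * compute_factorial(7)
= 9 * 8 * 7 * compute_factorial(6)
= 9 * 8 * 7 * 6 * compute_factorial(5)
= 9 * 8 * 7 * 6 * 5 * compute_factorial(4)
= 9 * 8 * 7 * 6 * 5 * 4 * compute_factorial(3)
= 9 * 8 * 7 * 6 * 5 * 4 * 3 * compute_factorial(2)
= 9 * 8 * 7 * 6 * 5 * 4 * 3 * 2 * compute_factorial(1)
= 9 * 8 * 7 * 6 * 5 * 4 * 3 * 2 * 1
= 362880


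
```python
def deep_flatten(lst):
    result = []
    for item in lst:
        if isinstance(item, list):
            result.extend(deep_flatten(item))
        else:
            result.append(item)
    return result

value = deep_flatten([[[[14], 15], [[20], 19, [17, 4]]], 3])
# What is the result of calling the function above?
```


deep_flatten([[[[14], 15], [[20], 19, [17, 4]]], 3])
Processing each element:
  [[[14], 15], [[20], 19, [17, 4]]] is a list -> deep_flatten recursively -> [14, 15, 20, 19, 17, 4]
  3 is not a list -> append 3
= [14, 15, 20, 19, 17, 4, 3]


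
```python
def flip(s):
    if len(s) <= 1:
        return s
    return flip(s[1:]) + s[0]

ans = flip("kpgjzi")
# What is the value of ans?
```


flip("kpgjzi")
= flip("pgjzi") + "k"
= flip("gjzi") + "p" + "k"
= flip("jzi") + "g" + "p" + "k"
= flip("zi") + "j" + "g" + "p" + "k"
= flip("i") + "z" + "j" + "g" + "p" + "k"
= "i" + "z" + "j" + "g" + "p" + "k"
= "izjgpk"


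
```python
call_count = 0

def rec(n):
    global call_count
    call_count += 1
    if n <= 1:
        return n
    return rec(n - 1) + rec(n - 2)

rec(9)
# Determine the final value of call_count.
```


rec(9) calls rec(8) and rec(7); each non-base call branches into two more.
Let C(k) = total number of calls made by rec(k), including the call to rec(k) itself.
Base cases: C(0) = 1, C(1) = 1
Recurrence: C(k) = 1 + C(k-1) + C(k-2)
  C(2) = 1 + C(1) + C(0) = 1 + 1 + 1 = 3
  C(3) = 1 + C(2) + C(1) = 1 + 3 + 1 = 5
  C(4) = 1 + C(3) + C(2) = 1 + 5 + 3 = 9
  C(5) = 1 + C(4) + C(3) = 1 + 9 + 5 = 15
  C(6) = 1 + C(5) + C(4) = 1 + 15 + 9 = 25
  C(7) = 1 + C(6) + C(5) = 1 + 25 + 15 = 41
  C(8) = 1 + C(7) + C(6) = 1 + 41 + 25 = 67
  C(9) = 1 + C(8) + C(7) = 1 + 67 + 41 = 109
Total calls = C(9) = 109


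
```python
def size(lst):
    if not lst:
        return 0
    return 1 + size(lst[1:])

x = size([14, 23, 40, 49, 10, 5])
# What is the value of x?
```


size([14, 23, 40, 49, 10, 5])
= 1 + size([23, 40, 49, 10, 5])
= 1 + 1 + size([40, 49, 10, 5])
= 1 + 1 + 1 + size([49, 10, 5])
= 1 + 1 + 1 + 1 + size([10, 5])
= 1 + 1 + 1 + 1 + 1 + size([5])
= 1 + 1 + 1 + 1 + 1 + 1 + size([])
= 1 + 1 + 1 + 1 + 1 + 1 + 0
= 6


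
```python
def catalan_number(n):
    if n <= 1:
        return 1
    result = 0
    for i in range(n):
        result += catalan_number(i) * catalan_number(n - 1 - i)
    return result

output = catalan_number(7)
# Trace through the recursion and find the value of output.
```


catalan_number(7)
= sum of catalan_number(i) * catalan_number(7-1-i) for i in 0..6
First compute sub-values bottom-up:
  catalan_number(0) = 1, catalan_number(1) = 1
  catalan_number(2) = 1*1 + 1*1 = 2
  catalan_number(3) = 1*2 + 1*1 + 2*1 = 5
  catalan_number(4) = 1*5 + 1*2 + 2*1 + 5*1 = 14
  catalan_number(5) = 1*14 + 1*5 + 2*2 + 5*1 + 14*1 = 42
  catalan_number(6) = 1*42 + 1*14 + 2*5 + 5*2 + 14*1 + 42*1 = 132
Now catalan_number(7):
  catalan_number(0)*catalan_number(6) = 1*132 = 132
  catalan_number(1)*catalan_number(5) = 1*42 = 42
  catalan_number(2)*catalan_number(4) = 2*14 = 28
  catalan_number(3)*catalan_number(3) = 5*5 = 25
  catalan_number(4)*catalan_number(2) = 14*2 = 28
  catalan_number(5)*catalan_number(1) = 42*1 = 42
  catalan_number(6)*catalan_number(0) = 132*1 = 132
= 132 + 42 + 28 + 25 + 28 + 42 + 132
= 429


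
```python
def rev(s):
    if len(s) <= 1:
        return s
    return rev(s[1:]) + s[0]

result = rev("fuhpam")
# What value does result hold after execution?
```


rev("fuhpam")
= rev("uhpam") + "f"
= rev("hpam") + "u" + "f"
= rev("pam") + "h" + "u" + "f"
= rev("am") + "p" + "h" + "u" + "f"
= rev("m") + "a" + "p" + "h" + "u" + "f"
= "m" + "a" + "p" + "h" + "u" + "f"
= "maphuf"


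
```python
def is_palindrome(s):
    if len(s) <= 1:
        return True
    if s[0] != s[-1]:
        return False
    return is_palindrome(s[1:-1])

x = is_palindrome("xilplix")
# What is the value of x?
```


is_palindrome("xilplix")
"xilplix": s[0]='x' == s[-1]='x' -> is_palindrome("ilpli")
"ilpli": s[0]='i' == s[-1]='i' -> is_palindrome("lpl")
"lpl": s[0]='l' == s[-1]='l' -> is_palindrome("p")
"p": len <= 1 -> True
= True


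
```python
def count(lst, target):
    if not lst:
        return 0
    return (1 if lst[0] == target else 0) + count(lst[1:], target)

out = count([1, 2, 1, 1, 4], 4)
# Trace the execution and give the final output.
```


count([1, 2, 1, 1, 4], 4)
lst[0]=1 != 4: 0 + count([2, 1, 1, 4], 4)
lst[0]=2 != 4: 0 + count([1, 1, 4], 4)
lst[0]=1 != 4: 0 + count([1, 4], 4)
lst[0]=1 != 4: 0 + count([4], 4)
lst[0]=4 == 4: 1 + count([], 4)
= 1


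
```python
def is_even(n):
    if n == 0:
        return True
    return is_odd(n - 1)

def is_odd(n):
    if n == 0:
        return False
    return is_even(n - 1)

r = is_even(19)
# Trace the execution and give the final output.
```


is_even(19)
= is_odd(18)
= is_even(17)
= is_odd(16)
= is_even(15)
= is_odd(14)
= is_even(13)
= is_odd(12)
= is_even(11)
= is_odd(10)
= is_even(9)
= is_odd(8)
= is_even(7)
= is_odd(6)
= is_even(5)
= is_odd(4)
= is_even(3)
= is_odd(2)
= is_even(1)
= is_odd(0)
n == 0: return False
= False


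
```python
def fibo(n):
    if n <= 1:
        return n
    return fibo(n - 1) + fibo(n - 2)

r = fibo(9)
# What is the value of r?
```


fibo(9)
= fibo(8) + fibo(7)
= (fibo(7) + fibo(6)) + fibo(7)
Computing bottom-up: fibo(0)=0, fibo(1)=1, fibo(2)=1, fibo(3)=2, fibo(4)=3, fibo(5)=5, fibo(6)=8, fibo(7)=13, fibo(8)=21, fibo(9)=34
= 34


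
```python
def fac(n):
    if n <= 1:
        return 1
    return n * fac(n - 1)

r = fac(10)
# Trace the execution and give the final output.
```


fac(10)
= 10 * fac(9)
= 10 * 9 * fac(8)
= 10 * 9 * 8 * fac(7)
= 10 * 9 * 8 * 7 * fac(6)
= 10 * 9 * 8 * 7 * 6 * fac(5)
= 10 * 9 * 8 * 7 * 6 * 5 * fac(4)
= 10 * 9 * 8 * 7 * 6 * 5 * 4 * fac(3)
= 10 * 9 * 8 * 7 * 6 * 5 * 4 * 3 * fac(2)
= 10 * 9 * 8 * 7 * 6 * 5 * 4 * 3 * 2 * fac(1)
= 10 * 9 * 8 * 7 * 6 * 5 * 4 * 3 * 2 * 1
= 3628800


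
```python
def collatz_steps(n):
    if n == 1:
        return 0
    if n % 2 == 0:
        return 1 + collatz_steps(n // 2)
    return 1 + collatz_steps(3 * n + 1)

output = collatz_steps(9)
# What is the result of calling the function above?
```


collatz_steps(9)
9 is odd -> 3*9+1 = 28 -> collatz_steps(28)
28 is even -> collatz_steps(14)
14 is even -> collatz_steps(7)
7 is odd -> 3*7+1 = 22 -> collatz_steps(22)
22 is even -> collatz_steps(11)
11 is odd -> 3*11+1 = 34 -> collatz_steps(34)
34 is even -> collatz_steps(17)
17 is odd -> 3*17+1 = 52 -> collatz_steps(52)
52 is even -> collatz_steps(26)
26 is even -> collatz_steps(13)
13 is odd -> 3*13+1 = 40 -> collatz_steps(40)
40 is even -> collatz_steps(20)
20 is even -> collatz_steps(10)
10 is even -> collatz_steps(5)
5 is odd -> 3*5+1 = 16 -> collatz_steps(16)
16 is even -> collatz_steps(8)
8 is even -> collatz_steps(4)
4 is even -> collatz_steps(2)
2 is even -> collatz_steps(1)
Reached 1 after 19 steps
= 19


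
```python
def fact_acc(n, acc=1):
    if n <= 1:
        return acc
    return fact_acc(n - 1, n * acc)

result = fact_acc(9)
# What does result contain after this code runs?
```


fact_acc(9, 1)
= fact_acc(8, 9 * 1) = fact_acc(8, 9)
= fact_acc(7, 8 * 9) = fact_acc(7, 72)
= fact_acc(6, 7 * 72) = fact_acc(6, 504)
= fact_acc(5, 6 * 504) = fact_acc(5, 3024)
= fact_acc(4, 5 * 3024) = fact_acc(4, 15120)
= fact_acc(3, 4 * 15120) = fact_acc(3, 60480)
= fact_acc(2, 3 * 60480) = fact_acc(2, 181440)
= fact_acc(1, 2 * 181440) = fact_acc(1, 362880)
n <= 1, return acc = 362880


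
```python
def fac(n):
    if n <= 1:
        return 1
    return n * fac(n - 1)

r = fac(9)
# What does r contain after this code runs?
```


fac(9)
= 9 * fac(8)
= 9 * 8 * fac(7)
= 9 * 8 * 7 * fac(6)
= 9 * 8 * 7 * 6 * fac(5)
= 9 * 8 * 7 * 6 * 5 * fac(4)
= 9 * 8 * 7 * 6 * 5 * 4 * fac(3)
= 9 * 8 * 7 * 6 * 5 * 4 * 3 * fac(2)
= 9 * 8 * 7 * 6 * 5 * 4 * 3 * 2 * fac(1)
= 9 * 8 * 7 * 6 * 5 * 4 * 3 * 2 * 1
= 362880


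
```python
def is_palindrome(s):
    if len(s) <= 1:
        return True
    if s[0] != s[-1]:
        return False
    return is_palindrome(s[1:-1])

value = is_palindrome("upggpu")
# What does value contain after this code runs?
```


is_palindrome("upggpu")
"upggpu": s[0]='u' == s[-1]='u' -> is_palindrome("pggp")
"pggp": s[0]='p' == s[-1]='p' -> is_palindrome("gg")
"gg": s[0]='g' == s[-1]='g' -> is_palindrome("")
"": len <= 1 -> True
= True


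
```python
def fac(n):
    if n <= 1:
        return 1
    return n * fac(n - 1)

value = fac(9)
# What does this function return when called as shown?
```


fac(9)
= 9 * fac(8)
= 9 * 8 * fac(7)
= 9 * 8 * 7 * fac(6)
= 9 * 8 * 7 * 6 * fac(5)
= 9 * 8 * 7 * 6 * 5 * fac(4)
= 9 * 8 * 7 * 6 * 5 * 4 * fac(3)
= 9 * 8 * 7 * 6 * 5 * 4 * 3 * fac(2)
= 9 * 8 * 7 * 6 * 5 * 4 * 3 * 2 * fac(1)
= 9 * 8 * 7 * 6 * 5 * 4 * 3 * 2 * 1
= 362880


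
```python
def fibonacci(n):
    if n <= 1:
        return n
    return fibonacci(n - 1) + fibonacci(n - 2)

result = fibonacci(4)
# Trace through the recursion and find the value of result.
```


fibonacci(4)
= fibonacci(3) + fibonacci(2)
= (fibonacci(2) + fibonacci(1)) + fibonacci(2)
Computing bottom-up: fibonacci(0)=0, fibonacci(1)=1, fibonacci(2)=1, fibonacci(3)=2, fibonacci(4)=3
= 3


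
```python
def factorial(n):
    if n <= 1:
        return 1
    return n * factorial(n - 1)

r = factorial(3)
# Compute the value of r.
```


factorial(3)
= 3 * factorial(2)
= 3 * 2 * factorial(1)
= 3 * 2 * 1
= 6


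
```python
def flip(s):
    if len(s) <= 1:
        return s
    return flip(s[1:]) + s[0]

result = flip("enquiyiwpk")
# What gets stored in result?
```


flip("enquiyiwpk")
= flip("nquiyiwpk") + "e"
= flip("quiyiwpk") + "n" + "e"
= flip("uiyiwpk") + "q" + "n" + "e"
= flip("iyiwpk") + "u" + "q" + "n" + "e"
= flip("yiwpk") + "i" + "u" + "q" + "n" + "e"
= flip("iwpk") + "y" + "i" + "u" + "q" + "n" + "e"
= flip("wpk") + "i" + "y" + "i" + "u" + "q" + "n" + "e"
= flip("pk") + "w" + "i" + "y" + "i" + "u" + "q" + "n" + "e"
= flip("k") + "p" + "w" + "i" + "y" + "i" + "u" + "q" + "n" + "e"
= "k" + "p" + "w" + "i" + "y" + "i" + "u" + "q" + "n" + "e"
= "kpwiyiuqne"


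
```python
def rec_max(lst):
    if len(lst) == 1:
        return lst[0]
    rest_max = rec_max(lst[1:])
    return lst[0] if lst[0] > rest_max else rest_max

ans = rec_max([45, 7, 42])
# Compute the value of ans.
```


rec_max([45, 7, 42])
= compare 45 with rec_max([7, 42])
= compare 7 with rec_max([42])
Base: rec_max([42]) = 42
compare 7 with 42: max = 42
compare 45 with 42: max = 45
= 45


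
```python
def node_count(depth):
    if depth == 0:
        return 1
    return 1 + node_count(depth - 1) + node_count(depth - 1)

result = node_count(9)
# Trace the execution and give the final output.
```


node_count(9)
= 1 + node_count(8) + node_count(8)
= 1 + 2 * node_count(8)
node_count(k) = 2^(k+1) - 1
node_count(0) = 1
node_count(1) = 3
node_count(2) = 7
node_count(3) = 15
node_count(4) = 31
node_count(9) = 2^10 - 1 = 1023


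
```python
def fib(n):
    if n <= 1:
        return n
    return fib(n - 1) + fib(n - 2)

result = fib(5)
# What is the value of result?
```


fib(5)
= fib(4) + fib(3)
= (fib(3) + fib(2)) + fib(3)
Computing bottom-up: fib(0)=0, fib(1)=1, fib(2)=1, fib(3)=2, fib(4)=3, fib(5)=5
= 5


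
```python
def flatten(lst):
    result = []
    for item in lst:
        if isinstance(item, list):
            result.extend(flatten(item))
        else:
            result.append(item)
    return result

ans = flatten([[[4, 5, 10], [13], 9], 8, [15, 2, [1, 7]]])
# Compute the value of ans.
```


flatten([[[4, 5, 10], [13], 9], 8, [15, 2, [1, 7]]])
Processing each element:
  [[4, 5, 10], [13], 9] is a list -> flatten recursively -> [4, 5, 10, 13, 9]
  8 is not a list -> append 8
  [15, 2, [1, 7]] is a list -> flatten recursively -> [15, 2, 1, 7]
= [4, 5, 10, 13, 9, 8, 15, 2, 1, 7]


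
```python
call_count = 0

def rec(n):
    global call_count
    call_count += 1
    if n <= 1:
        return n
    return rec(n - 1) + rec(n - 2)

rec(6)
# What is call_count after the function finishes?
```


rec(6) calls rec(5) and rec(4); each non-base call branches into two more.
Let C(k) = total number of calls made by rec(k), including the call to rec(k) itself.
Base cases: C(0) = 1, C(1) = 1
Recurrence: C(k) = 1 + C(k-1) + C(k-2)
  C(2) = 1 + C(1) + C(0) = 1 + 1 + 1 = 3
  C(3) = 1 + C(2) + C(1) = 1 + 3 + 1 = 5
  C(4) = 1 + C(3) + C(2) = 1 + 5 + 3 = 9
  C(5) = 1 + C(4) + C(3) = 1 + 9 + 5 = 15
  C(6) = 1 + C(5) + C(4) = 1 + 15 + 9 = 25
Total calls = C(6) = 25


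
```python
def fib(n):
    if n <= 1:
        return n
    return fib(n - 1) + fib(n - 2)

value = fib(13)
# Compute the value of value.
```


fib(13)
= fib(12) + fib(11)
= (fib(11) + fib(10)) + fib(11)
Computing bottom-up: fib(0)=0, fib(1)=1, fib(2)=1, fib(3)=2, fib(4)=3, fib(5)=5, fib(6)=8, fib(7)=13, fib(8)=21, fib(9)=34, fib(10)=55, fib(11)=89, fib(12)=144, fib(13)=233
= 233


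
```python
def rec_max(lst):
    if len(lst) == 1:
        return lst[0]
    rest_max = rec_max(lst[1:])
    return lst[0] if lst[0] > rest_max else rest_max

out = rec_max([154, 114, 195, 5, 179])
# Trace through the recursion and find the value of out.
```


rec_max([154, 114, 195, 5, 179])
= compare 154 with rec_max([114, 195, 5, 179])
= compare 114 with rec_max([195, 5, 179])
= compare 195 with rec_max([5, 179])
= compare 5 with rec_max([179])
Base: rec_max([179]) = 179
compare 5 with 179: max = 179
compare 195 with 179: max = 195
compare 114 with 195: max = 195
compare 154 with 195: max = 195
= 195


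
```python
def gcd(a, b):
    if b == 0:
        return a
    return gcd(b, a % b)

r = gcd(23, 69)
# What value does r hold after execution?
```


gcd(23, 69)
= gcd(69, 23 % 69) = gcd(69, 23)
= gcd(23, 69 % 23) = gcd(23, 0)
b == 0, return a = 23


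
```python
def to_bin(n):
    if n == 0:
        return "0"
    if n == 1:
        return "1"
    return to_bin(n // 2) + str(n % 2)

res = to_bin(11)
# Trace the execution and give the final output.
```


to_bin(11)
= to_bin(5) + "1"
= to_bin(2) + "1" + "1"
= to_bin(1) + "0" + "1" + "1"
= "1" + "0" + "1" + "1"
= "1011"


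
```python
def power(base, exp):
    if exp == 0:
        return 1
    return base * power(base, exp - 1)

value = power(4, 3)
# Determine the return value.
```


power(4, 3)
= 4 * power(4, 2)
= 4 * 4 * power(4, 1)
= 4 * 4 * 4 * power(4, 0)
= 4 * 4 * 4 * 1
= 64


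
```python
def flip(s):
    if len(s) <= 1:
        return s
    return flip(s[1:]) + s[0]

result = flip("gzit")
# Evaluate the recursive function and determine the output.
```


flip("gzit")
= flip("zit") + "g"
= flip("it") + "z" + "g"
= flip("t") + "i" + "z" + "g"
= "t" + "i" + "z" + "g"
= "tizg"


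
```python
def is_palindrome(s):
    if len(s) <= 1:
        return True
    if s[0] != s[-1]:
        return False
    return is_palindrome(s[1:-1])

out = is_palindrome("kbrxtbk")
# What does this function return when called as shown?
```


is_palindrome("kbrxtbk")
"kbrxtbk": s[0]='k' == s[-1]='k' -> is_palindrome("brxtb")
"brxtb": s[0]='b' == s[-1]='b' -> is_palindrome("rxt")
"rxt": s[0]='r' != s[-1]='t' -> False
= False


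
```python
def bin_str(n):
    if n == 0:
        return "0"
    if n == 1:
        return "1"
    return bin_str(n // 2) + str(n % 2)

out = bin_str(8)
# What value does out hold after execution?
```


bin_str(8)
= bin_str(4) + "0"
= bin_str(2) + "0" + "0"
= bin_str(1) + "0" + "0" + "0"
= "1" + "0" + "0" + "0"
= "1000"


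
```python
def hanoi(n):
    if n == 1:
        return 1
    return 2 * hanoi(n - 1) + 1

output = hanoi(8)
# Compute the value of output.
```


hanoi(8)
= 2 * hanoi(7) + 1
= 2 * (2 * hanoi(6) + 1) + 1
= 2 * (2 * (2 * hanoi(5) + 1) + 1) + 1
= 2 * (2 * (2 * (2 * hanoi(4) + 1) + 1) + 1) + 1
= 2 * (2 * (2 * (2 * (2 * hanoi(3) + 1) + 1) + 1) + 1) + 1
= 2 * (2 * (2 * (2 * (2 * (2 * hanoi(2) + 1) + 1) + 1) + 1) + 1) + 1
= 2 * (2 * (2 * (2 * (2 * (2 * (2 * hanoi(1) + 1) + 1) + 1) + 1) + 1) + 1) + 1
Now compute bottom-up:
hanoi(1) = 1
hanoi(2) = 2 * 1 + 1 = 3
hanoi(3) = 2 * 3 + 1 = 7
hanoi(4) = 2 * 7 + 1 = 15
hanoi(5) = 2 * 15 + 1 = 31
hanoi(6) = 2 * 31 + 1 = 63
hanoi(7) = 2 * 63 + 1 = 127
hanoi(8) = 2 * 127 + 1 = 255
= 255


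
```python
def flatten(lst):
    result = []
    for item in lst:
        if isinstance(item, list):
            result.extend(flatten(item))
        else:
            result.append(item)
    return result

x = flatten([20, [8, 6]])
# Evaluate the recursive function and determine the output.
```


flatten([20, [8, 6]])
Processing each element:
  20 is not a list -> append 20
  [8, 6] is a list -> flatten recursively -> [8, 6]
= [20, 8, 6]


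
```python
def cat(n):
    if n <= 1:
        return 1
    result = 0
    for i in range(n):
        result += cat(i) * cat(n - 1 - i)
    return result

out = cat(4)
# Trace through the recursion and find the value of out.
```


cat(4)
= sum of cat(i) * cat(4-1-i) for i in 0..3
First compute sub-values bottom-up:
  cat(0) = 1, cat(1) = 1
  cat(2) = 1*1 + 1*1 = 2
  cat(3) = 1*2 + 1*1 + 2*1 = 5
Now cat(4):
  cat(0)*cat(3) = 1*5 = 5
  cat(1)*cat(2) = 1*2 = 2
  cat(2)*cat(1) = 2*1 = 2
  cat(3)*cat(0) = 5*1 = 5
= 5 + 2 + 2 + 5
= 14


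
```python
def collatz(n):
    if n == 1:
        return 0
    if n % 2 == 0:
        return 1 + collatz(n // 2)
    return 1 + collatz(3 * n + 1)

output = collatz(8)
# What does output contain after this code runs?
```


collatz(8)
8 is even -> collatz(4)
4 is even -> collatz(2)
2 is even -> collatz(1)
Reached 1 after 3 steps
= 3


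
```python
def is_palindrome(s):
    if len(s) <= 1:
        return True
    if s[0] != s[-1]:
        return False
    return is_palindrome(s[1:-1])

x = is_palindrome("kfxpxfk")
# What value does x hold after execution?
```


is_palindrome("kfxpxfk")
"kfxpxfk": s[0]='k' == s[-1]='k' -> is_palindrome("fxpxf")
"fxpxf": s[0]='f' == s[-1]='f' -> is_palindrome("xpx")
"xpx": s[0]='x' == s[-1]='x' -> is_palindrome("p")
"p": len <= 1 -> True
= True


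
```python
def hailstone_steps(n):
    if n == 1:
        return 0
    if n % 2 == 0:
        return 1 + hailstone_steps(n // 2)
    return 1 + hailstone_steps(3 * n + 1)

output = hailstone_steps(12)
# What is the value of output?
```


hailstone_steps(12)
12 is even -> hailstone_steps(6)
6 is even -> hailstone_steps(3)
3 is odd -> 3*3+1 = 10 -> hailstone_steps(10)
10 is even -> hailstone_steps(5)
5 is odd -> 3*5+1 = 16 -> hailstone_steps(16)
16 is even -> hailstone_steps(8)
8 is even -> hailstone_steps(4)
4 is even -> hailstone_steps(2)
2 is even -> hailstone_steps(1)
Reached 1 after 9 steps
= 9


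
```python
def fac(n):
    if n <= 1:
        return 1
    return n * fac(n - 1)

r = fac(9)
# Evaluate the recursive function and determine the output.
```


fac(9)
= 9 * fac(8)
= 9 * 8 * fac(7)
= 9 * 8 * 7 * fac(6)
= 9 * 8 * 7 * 6 * fac(5)
= 9 * 8 * 7 * 6 * 5 * fac(4)
= 9 * 8 * 7 * 6 * 5 * 4 * fac(3)
= 9 * 8 * 7 * 6 * 5 * 4 * 3 * fac(2)
= 9 * 8 * 7 * 6 * 5 * 4 * 3 * 2 * fac(1)
= 9 * 8 * 7 * 6 * 5 * 4 * 3 * 2 * 1
= 362880


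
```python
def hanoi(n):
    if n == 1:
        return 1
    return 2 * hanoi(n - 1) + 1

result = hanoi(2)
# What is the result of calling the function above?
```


hanoi(2)
= 2 * hanoi(1) + 1
Now compute bottom-up:
hanoi(1) = 1
hanoi(2) = 2 * 1 + 1 = 3
= 3


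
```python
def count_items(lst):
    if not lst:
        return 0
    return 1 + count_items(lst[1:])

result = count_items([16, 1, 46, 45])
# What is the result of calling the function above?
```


count_items([16, 1, 46, 45])
= 1 + count_items([1, 46, 45])
= 1 + 1 + count_items([46, 45])
= 1 + 1 + 1 + count_items([45])
= 1 + 1 + 1 + 1 + count_items([])
= 1 + 1 + 1 + 1 + 0
= 4


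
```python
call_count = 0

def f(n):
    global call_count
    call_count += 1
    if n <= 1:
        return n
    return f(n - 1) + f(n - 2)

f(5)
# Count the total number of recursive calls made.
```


f(5) calls f(4) and f(3); each non-base call branches into two more.
Let C(k) = total number of calls made by f(k), including the call to f(k) itself.
Base cases: C(0) = 1, C(1) = 1
Recurrence: C(k) = 1 + C(k-1) + C(k-2)
  C(2) = 1 + C(1) + C(0) = 1 + 1 + 1 = 3
  C(3) = 1 + C(2) + C(1) = 1 + 3 + 1 = 5
  C(4) = 1 + C(3) + C(2) = 1 + 5 + 3 = 9
  C(5) = 1 + C(4) + C(3) = 1 + 9 + 5 = 15
Total calls = C(5) = 15


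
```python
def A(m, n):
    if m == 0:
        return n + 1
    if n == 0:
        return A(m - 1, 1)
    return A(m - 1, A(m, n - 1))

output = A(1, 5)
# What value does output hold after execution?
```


A(1, 5)
= A(0, A(1, 4))
First compute A(1, 4) = 6
= A(0, 6)
= 7


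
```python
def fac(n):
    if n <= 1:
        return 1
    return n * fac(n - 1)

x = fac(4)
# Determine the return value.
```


fac(4)
= 4 * fac(3)
= 4 * 3 * fac(2)
= 4 * 3 * 2 * fac(1)
= 4 * 3 * 2 * 1
= 24


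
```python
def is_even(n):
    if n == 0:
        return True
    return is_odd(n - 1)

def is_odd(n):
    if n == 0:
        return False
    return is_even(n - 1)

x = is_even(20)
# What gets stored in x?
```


is_even(20)
= is_odd(19)
= is_even(18)
= is_odd(17)
= is_even(16)
= is_odd(15)
= is_even(14)
= is_odd(13)
= is_even(12)
= is_odd(11)
= is_even(10)
= is_odd(9)
= is_even(8)
= is_odd(7)
= is_even(6)
= is_odd(5)
= is_even(4)
= is_odd(3)
= is_even(2)
= is_odd(1)
= is_even(0)
n == 0: return True
= True


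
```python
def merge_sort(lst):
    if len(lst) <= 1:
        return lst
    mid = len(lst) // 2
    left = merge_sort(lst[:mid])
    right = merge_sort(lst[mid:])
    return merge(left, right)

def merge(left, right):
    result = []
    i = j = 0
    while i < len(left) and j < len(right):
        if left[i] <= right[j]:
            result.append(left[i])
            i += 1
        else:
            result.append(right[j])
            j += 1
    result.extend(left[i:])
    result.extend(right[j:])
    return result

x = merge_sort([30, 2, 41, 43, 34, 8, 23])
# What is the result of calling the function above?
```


merge_sort([30, 2, 41, 43, 34, 8, 23])
Split into [30, 2, 41] and [43, 34, 8, 23]
Left sorted: [2, 30, 41]
Right sorted: [8, 23, 34, 43]
Merge [2, 30, 41] and [8, 23, 34, 43]
= [2, 8, 23, 30, 34, 41, 43]


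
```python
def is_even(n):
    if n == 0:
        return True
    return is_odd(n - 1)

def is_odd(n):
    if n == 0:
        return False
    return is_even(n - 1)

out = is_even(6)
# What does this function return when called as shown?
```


is_even(6)
= is_odd(5)
= is_even(4)
= is_odd(3)
= is_even(2)
= is_odd(1)
= is_even(0)
n == 0: return True
= True


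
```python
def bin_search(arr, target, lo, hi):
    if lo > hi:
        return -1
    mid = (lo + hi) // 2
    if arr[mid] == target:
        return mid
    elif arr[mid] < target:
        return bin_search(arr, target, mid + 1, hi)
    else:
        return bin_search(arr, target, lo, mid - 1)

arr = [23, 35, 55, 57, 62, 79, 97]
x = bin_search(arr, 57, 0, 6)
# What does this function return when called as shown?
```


bin_search(arr, 57, 0, 6)
lo=0, hi=6, mid=3, arr[mid]=57
arr[3] == 57, found at index 3
= 3


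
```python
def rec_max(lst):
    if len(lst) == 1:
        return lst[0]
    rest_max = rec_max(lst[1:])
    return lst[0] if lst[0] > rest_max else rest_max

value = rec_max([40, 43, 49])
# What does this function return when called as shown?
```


rec_max([40, 43, 49])
= compare 40 with rec_max([43, 49])
= compare 43 with rec_max([49])
Base: rec_max([49]) = 49
compare 43 with 49: max = 49
compare 40 with 49: max = 49
= 49


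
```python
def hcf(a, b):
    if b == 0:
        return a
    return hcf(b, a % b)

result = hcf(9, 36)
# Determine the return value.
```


hcf(9, 36)
= hcf(36, 9 % 36) = hcf(36, 9)
= hcf(9, 36 % 9) = hcf(9, 0)
b == 0, return a = 9


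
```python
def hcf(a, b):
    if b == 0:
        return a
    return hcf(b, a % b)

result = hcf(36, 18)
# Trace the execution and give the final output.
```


hcf(36, 18)
= hcf(18, 36 % 18) = hcf(18, 0)
b == 0, return a = 18


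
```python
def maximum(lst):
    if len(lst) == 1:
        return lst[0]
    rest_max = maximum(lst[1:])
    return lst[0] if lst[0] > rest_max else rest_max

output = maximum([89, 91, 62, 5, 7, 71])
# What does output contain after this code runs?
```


maximum([89, 91, 62, 5, 7, 71])
= compare 89 with maximum([91, 62, 5, 7, 71])
= compare 91 with maximum([62, 5, 7, 71])
= compare 62 with maximum([5, 7, 71])
= compare 5 with maximum([7, 71])
= compare 7 with maximum([71])
Base: maximum([71]) = 71
compare 7 with 71: max = 71
compare 5 with 71: max = 71
compare 62 with 71: max = 71
compare 91 with 71: max = 91
compare 89 with 91: max = 91
= 91


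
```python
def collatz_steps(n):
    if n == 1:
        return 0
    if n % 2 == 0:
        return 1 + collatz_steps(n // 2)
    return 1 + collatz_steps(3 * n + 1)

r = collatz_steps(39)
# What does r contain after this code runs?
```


collatz_steps(39)
39 is odd -> 3*39+1 = 118 -> collatz_steps(118)
118 is even -> collatz_steps(59)
59 is odd -> 3*59+1 = 178 -> collatz_steps(178)
178 is even -> collatz_steps(89)
89 is odd -> 3*89+1 = 268 -> collatz_steps(268)
268 is even -> collatz_steps(134)
134 is even -> collatz_steps(67)
67 is odd -> 3*67+1 = 202 -> collatz_steps(202)
202 is even -> collatz_steps(101)
101 is odd -> 3*101+1 = 304 -> collatz_steps(304)
304 is even -> collatz_steps(152)
152 is even -> collatz_steps(76)
76 is even -> collatz_steps(38)
38 is even -> collatz_steps(19)
19 is odd -> 3*19+1 = 58 -> collatz_steps(58)
58 is even -> collatz_steps(29)
29 is odd -> 3*29+1 = 88 -> collatz_steps(88)
88 is even -> collatz_steps(44)
44 is even -> collatz_steps(22)
22 is even -> collatz_steps(11)
11 is odd -> 3*11+1 = 34 -> collatz_steps(34)
34 is even -> collatz_steps(17)
17 is odd -> 3*17+1 = 52 -> collatz_steps(52)
52 is even -> collatz_steps(26)
26 is even -> collatz_steps(13)
13 is odd -> 3*13+1 = 40 -> collatz_steps(40)
40 is even -> collatz_steps(20)
20 is even -> collatz_steps(10)
10 is even -> collatz_steps(5)
5 is odd -> 3*5+1 = 16 -> collatz_steps(16)
16 is even -> collatz_steps(8)
8 is even -> collatz_steps(4)
4 is even -> collatz_steps(2)
2 is even -> collatz_steps(1)
Reached 1 after 34 steps
= 34
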